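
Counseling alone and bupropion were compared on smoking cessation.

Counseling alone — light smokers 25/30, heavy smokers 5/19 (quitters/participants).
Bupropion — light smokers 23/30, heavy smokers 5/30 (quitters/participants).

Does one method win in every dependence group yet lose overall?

No

Light smokers: counseling alone 25/30 = 83.3%, bupropion 23/30 = 76.7% → counseling alone
Heavy smokers: counseling alone 5/19 = 26.3%, bupropion 5/30 = 16.7% → counseling alone
Overall: counseling alone 30/49 = 61.2%, bupropion 28/60 = 46.7% → counseling alone
Counseling alone wins overall and in every dependence group — no reversal.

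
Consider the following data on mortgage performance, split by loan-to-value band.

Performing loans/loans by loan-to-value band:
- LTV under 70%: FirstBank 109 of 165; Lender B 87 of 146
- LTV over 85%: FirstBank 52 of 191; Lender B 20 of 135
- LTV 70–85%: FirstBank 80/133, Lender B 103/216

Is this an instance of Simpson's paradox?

LTV under 70%: FirstBank 109/165 = 66.1%, Lender B 87/146 = 59.6% → FirstBank
LTV over 85%: FirstBank 52/191 = 27.2%, Lender B 20/135 = 14.8% → FirstBank
LTV 70–85%: FirstBank 80/133 = 60.2%, Lender B 103/216 = 47.7% → FirstBank
Overall: FirstBank 241/489 = 49.3%, Lender B 210/497 = 42.3% → FirstBank
FirstBank wins overall and in every loan-to-value group — no reversal.

No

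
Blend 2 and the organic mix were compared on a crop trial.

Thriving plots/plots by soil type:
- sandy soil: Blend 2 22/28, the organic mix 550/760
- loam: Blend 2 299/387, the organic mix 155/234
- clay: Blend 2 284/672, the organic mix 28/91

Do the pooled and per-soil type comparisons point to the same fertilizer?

Sandy soil: Blend 2 22/28 = 78.6%, the organic mix 550/760 = 72.4% → Blend 2
Loam: Blend 2 299/387 = 77.3%, the organic mix 155/234 = 66.2% → Blend 2
Clay: Blend 2 284/672 = 42.3%, the organic mix 28/91 = 30.8% → Blend 2
Overall: Blend 2 605/1087 = 55.7%, the organic mix 733/1085 = 67.6% → the organic mix
Blend 2 wins each soil group but the organic mix wins overall — the comparison reverses. Blend 2's plots skew toward clay, which has a lower base rate.

No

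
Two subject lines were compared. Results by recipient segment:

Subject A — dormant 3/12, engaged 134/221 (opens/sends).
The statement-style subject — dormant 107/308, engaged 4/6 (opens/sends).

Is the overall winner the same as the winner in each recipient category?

Dormant: Subject A 3/12 = 25.0%, the statement-style subject 107/308 = 34.7% → the statement-style subject
Engaged: Subject A 134/221 = 60.6%, the statement-style subject 4/6 = 66.7% → the statement-style subject
Overall: Subject A 137/233 = 58.8%, the statement-style subject 111/314 = 35.4% → Subject A
The statement-style subject wins each recipient group but Subject A wins overall — the comparison reverses. The statement-style subject's sends skew toward dormant, which has a lower base rate.

No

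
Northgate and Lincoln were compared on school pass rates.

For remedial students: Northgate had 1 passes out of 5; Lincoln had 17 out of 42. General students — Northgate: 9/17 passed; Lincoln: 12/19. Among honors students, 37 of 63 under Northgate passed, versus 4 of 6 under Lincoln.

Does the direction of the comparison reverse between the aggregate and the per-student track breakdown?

Yes

Remedial: Northgate 1/5 = 20.0%, Lincoln 17/42 = 40.5% → Lincoln
General: Northgate 9/17 = 52.9%, Lincoln 12/19 = 63.2% → Lincoln
Honors: Northgate 37/63 = 58.7%, Lincoln 4/6 = 66.7% → Lincoln
Overall: Northgate 47/85 = 55.3%, Lincoln 33/67 = 49.3% → Northgate
Lincoln wins each student group but Northgate wins overall — the comparison reverses. Lincoln's students skew toward remedial, which has a lower base rate.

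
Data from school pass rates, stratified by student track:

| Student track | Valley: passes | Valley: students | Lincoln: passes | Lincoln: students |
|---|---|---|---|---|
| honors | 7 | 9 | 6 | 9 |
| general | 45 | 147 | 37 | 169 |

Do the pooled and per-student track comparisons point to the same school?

Yes

Honors: Valley 7/9 = 77.8%, Lincoln 6/9 = 66.7% → Valley
General: Valley 45/147 = 30.6%, Lincoln 37/169 = 21.9% → Valley
Overall: Valley 52/156 = 33.3%, Lincoln 43/178 = 24.2% → Valley
Valley wins overall and in every student group — no reversal.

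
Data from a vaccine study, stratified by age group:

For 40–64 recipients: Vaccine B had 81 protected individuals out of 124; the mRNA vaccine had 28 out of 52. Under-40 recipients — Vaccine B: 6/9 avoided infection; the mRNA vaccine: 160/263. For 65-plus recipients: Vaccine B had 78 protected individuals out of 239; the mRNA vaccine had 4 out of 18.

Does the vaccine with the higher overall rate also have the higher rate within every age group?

40–64: Vaccine B 81/124 = 65.3%, the mRNA vaccine 28/52 = 53.8% → Vaccine B
Under-40: Vaccine B 6/9 = 66.7%, the mRNA vaccine 160/263 = 60.8% → Vaccine B
65-plus: Vaccine B 78/239 = 32.6%, the mRNA vaccine 4/18 = 22.2% → Vaccine B
Overall: Vaccine B 165/372 = 44.4%, the mRNA vaccine 192/333 = 57.7% → the mRNA vaccine
Vaccine B wins each age group but the mRNA vaccine wins overall — the comparison reverses. Vaccine B's recipients skew toward 65-plus, which has a lower base rate.

No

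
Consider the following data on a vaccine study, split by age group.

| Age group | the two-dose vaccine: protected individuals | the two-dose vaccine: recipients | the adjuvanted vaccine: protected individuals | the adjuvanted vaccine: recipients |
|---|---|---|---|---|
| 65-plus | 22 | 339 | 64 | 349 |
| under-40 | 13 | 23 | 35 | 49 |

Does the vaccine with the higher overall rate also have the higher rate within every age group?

65-plus: the two-dose vaccine 22/339 = 6.5%, the adjuvanted vaccine 64/349 = 18.3% → the adjuvanted vaccine
Under-40: the two-dose vaccine 13/23 = 56.5%, the adjuvanted vaccine 35/49 = 71.4% → the adjuvanted vaccine
Overall: the two-dose vaccine 35/362 = 9.7%, the adjuvanted vaccine 99/398 = 24.9% → the adjuvanted vaccine
The adjuvanted vaccine wins overall and in every age group — no reversal.

Yes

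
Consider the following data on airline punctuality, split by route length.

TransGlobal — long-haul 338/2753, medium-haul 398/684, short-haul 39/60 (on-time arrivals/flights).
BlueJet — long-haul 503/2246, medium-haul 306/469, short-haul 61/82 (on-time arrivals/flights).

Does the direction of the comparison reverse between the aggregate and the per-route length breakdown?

Long-haul: TransGlobal 338/2753 = 12.3%, BlueJet 503/2246 = 22.4% → BlueJet
Medium-haul: TransGlobal 398/684 = 58.2%, BlueJet 306/469 = 65.2% → BlueJet
Short-haul: TransGlobal 39/60 = 65.0%, BlueJet 61/82 = 74.4% → BlueJet
Overall: TransGlobal 775/3497 = 22.2%, BlueJet 870/2797 = 31.1% → BlueJet
BlueJet wins overall and in every route group — no reversal.

No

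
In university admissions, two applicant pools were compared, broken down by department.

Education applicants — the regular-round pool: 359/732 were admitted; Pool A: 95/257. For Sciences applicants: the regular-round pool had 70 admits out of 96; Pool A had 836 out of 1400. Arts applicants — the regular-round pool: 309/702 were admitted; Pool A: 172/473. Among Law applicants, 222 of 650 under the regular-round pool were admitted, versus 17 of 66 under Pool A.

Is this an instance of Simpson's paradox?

Yes

Education: the regular-round pool 359/732 = 49.0%, Pool A 95/257 = 37.0% → the regular-round pool
Sciences: the regular-round pool 70/96 = 72.9%, Pool A 836/1400 = 59.7% → the regular-round pool
Arts: the regular-round pool 309/702 = 44.0%, Pool A 172/473 = 36.4% → the regular-round pool
Law: the regular-round pool 222/650 = 34.2%, Pool A 17/66 = 25.8% → the regular-round pool
Overall: the regular-round pool 960/2180 = 44.0%, Pool A 1120/2196 = 51.0% → Pool A
The regular-round pool wins each department group but Pool A wins overall — the comparison reverses. The regular-round pool's applicants skew toward Law, which has a lower base rate.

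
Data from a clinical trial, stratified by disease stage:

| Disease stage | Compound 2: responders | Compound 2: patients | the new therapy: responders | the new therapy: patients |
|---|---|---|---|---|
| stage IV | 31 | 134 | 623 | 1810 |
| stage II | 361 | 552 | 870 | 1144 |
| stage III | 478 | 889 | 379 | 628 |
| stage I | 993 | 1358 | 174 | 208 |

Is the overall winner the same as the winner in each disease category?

No

Stage IV: Compound 2 31/134 = 23.1%, the new therapy 623/1810 = 34.4% → the new therapy
Stage II: Compound 2 361/552 = 65.4%, the new therapy 870/1144 = 76.0% → the new therapy
Stage III: Compound 2 478/889 = 53.8%, the new therapy 379/628 = 60.4% → the new therapy
Stage I: Compound 2 993/1358 = 73.1%, the new therapy 174/208 = 83.7% → the new therapy
Overall: Compound 2 1863/2933 = 63.5%, the new therapy 2046/3790 = 54.0% → Compound 2
The new therapy wins each disease group but Compound 2 wins overall — the comparison reverses. The new therapy's patients skew toward stage IV, which has a lower base rate.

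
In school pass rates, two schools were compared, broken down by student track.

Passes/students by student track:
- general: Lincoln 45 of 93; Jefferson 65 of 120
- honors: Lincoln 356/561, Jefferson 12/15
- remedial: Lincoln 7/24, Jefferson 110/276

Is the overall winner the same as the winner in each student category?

No

General: Lincoln 45/93 = 48.4%, Jefferson 65/120 = 54.2% → Jefferson
Honors: Lincoln 356/561 = 63.5%, Jefferson 12/15 = 80.0% → Jefferson
Remedial: Lincoln 7/24 = 29.2%, Jefferson 110/276 = 39.9% → Jefferson
Overall: Lincoln 408/678 = 60.2%, Jefferson 187/411 = 45.5% → Lincoln
Jefferson wins each student group but Lincoln wins overall — the comparison reverses. Jefferson's students skew toward remedial, which has a lower base rate.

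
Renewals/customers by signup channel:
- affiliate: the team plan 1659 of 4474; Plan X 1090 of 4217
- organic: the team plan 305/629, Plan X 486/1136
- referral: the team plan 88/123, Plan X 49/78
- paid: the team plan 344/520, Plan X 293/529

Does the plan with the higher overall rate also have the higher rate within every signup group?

Yes

Affiliate: the team plan 1659/4474 = 37.1%, Plan X 1090/4217 = 25.8% → the team plan
Organic: the team plan 305/629 = 48.5%, Plan X 486/1136 = 42.8% → the team plan
Referral: the team plan 88/123 = 71.5%, Plan X 49/78 = 62.8% → the team plan
Paid: the team plan 344/520 = 66.2%, Plan X 293/529 = 55.4% → the team plan
Overall: the team plan 2396/5746 = 41.7%, Plan X 1918/5960 = 32.2% → the team plan
The team plan wins overall and in every signup group — no reversal.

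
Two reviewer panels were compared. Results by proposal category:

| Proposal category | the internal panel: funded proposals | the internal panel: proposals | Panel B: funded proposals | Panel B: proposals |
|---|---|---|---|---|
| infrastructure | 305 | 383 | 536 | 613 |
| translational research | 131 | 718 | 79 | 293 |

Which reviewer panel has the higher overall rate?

Panel B

Infrastructure: the internal panel 305/383 = 79.6%, Panel B 536/613 = 87.4% → Panel B
Translational research: the internal panel 131/718 = 18.2%, Panel B 79/293 = 27.0% → Panel B
Overall: the internal panel 436/1101 = 39.6%, Panel B 615/906 = 67.9% → Panel B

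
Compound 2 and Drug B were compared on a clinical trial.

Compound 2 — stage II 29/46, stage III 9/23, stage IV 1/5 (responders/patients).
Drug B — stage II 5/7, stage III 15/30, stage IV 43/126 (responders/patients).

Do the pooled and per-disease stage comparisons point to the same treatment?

Stage II: Compound 2 29/46 = 63.0%, Drug B 5/7 = 71.4% → Drug B
Stage III: Compound 2 9/23 = 39.1%, Drug B 15/30 = 50.0% → Drug B
Stage IV: Compound 2 1/5 = 20.0%, Drug B 43/126 = 34.1% → Drug B
Overall: Compound 2 39/74 = 52.7%, Drug B 63/163 = 38.7% → Compound 2
Drug B wins each disease group but Compound 2 wins overall — the comparison reverses. Drug B's patients skew toward stage IV, which has a lower base rate.

No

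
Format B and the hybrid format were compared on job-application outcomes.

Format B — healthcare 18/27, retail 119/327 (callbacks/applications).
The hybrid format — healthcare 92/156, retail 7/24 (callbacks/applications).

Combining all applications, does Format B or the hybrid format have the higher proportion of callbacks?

Healthcare: Format B 18/27 = 66.7%, the hybrid format 92/156 = 59.0% → Format B
Retail: Format B 119/327 = 36.4%, the hybrid format 7/24 = 29.2% → Format B
Overall: Format B 137/354 = 38.7%, the hybrid format 99/180 = 55.0% → the hybrid format
(Format B wins every industry group but the hybrid format wins overall — Format B's applications skew toward the low-rate retail group.)

the hybrid format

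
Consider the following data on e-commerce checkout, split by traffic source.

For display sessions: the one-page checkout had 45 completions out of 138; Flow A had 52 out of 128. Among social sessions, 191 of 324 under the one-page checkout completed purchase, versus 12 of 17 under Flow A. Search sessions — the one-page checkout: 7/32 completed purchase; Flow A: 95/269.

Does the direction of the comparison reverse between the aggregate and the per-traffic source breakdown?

Yes

Display: the one-page checkout 45/138 = 32.6%, Flow A 52/128 = 40.6% → Flow A
Social: the one-page checkout 191/324 = 59.0%, Flow A 12/17 = 70.6% → Flow A
Search: the one-page checkout 7/32 = 21.9%, Flow A 95/269 = 35.3% → Flow A
Overall: the one-page checkout 243/494 = 49.2%, Flow A 159/414 = 38.4% → the one-page checkout
Flow A wins each traffic group but the one-page checkout wins overall — the comparison reverses. Flow A's sessions skew toward search, which has a lower base rate.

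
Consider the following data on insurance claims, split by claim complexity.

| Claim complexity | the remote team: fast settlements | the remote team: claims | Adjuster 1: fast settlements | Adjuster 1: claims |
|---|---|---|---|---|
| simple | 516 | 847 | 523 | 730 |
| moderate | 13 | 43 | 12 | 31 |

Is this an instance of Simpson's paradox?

No

Simple: the remote team 516/847 = 60.9%, Adjuster 1 523/730 = 71.6% → Adjuster 1
Moderate: the remote team 13/43 = 30.2%, Adjuster 1 12/31 = 38.7% → Adjuster 1
Overall: the remote team 529/890 = 59.4%, Adjuster 1 535/761 = 70.3% → Adjuster 1
Adjuster 1 wins overall and in every claim group — no reversal.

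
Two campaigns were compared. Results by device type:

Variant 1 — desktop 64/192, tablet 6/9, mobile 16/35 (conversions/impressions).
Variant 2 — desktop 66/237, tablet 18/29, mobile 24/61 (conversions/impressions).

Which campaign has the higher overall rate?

Desktop: Variant 1 64/192 = 33.3%, Variant 2 66/237 = 27.8% → Variant 1
Tablet: Variant 1 6/9 = 66.7%, Variant 2 18/29 = 62.1% → Variant 1
Mobile: Variant 1 16/35 = 45.7%, Variant 2 24/61 = 39.3% → Variant 1
Overall: Variant 1 86/236 = 36.4%, Variant 2 108/327 = 33.0% → Variant 1

Variant 1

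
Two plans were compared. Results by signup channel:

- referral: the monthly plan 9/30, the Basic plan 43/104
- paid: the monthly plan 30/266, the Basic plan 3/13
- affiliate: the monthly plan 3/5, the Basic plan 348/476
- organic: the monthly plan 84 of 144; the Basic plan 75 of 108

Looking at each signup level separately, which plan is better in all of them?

Referral: the monthly plan 9/30 = 30.0%, the Basic plan 43/104 = 41.3% → the Basic plan
Paid: the monthly plan 30/266 = 11.3%, the Basic plan 3/13 = 23.1% → the Basic plan
Affiliate: the monthly plan 3/5 = 60.0%, the Basic plan 348/476 = 73.1% → the Basic plan
Organic: the monthly plan 84/144 = 58.3%, the Basic plan 75/108 = 69.4% → the Basic plan
The Basic plan has the higher rate in all 4 groups.

the Basic plan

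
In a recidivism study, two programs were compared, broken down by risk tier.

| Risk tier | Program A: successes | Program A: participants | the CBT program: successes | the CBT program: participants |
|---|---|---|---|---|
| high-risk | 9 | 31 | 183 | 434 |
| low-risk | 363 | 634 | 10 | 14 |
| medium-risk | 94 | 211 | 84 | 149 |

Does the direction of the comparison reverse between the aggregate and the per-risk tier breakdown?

Yes

High-risk: Program A 9/31 = 29.0%, the CBT program 183/434 = 42.2% → the CBT program
Low-risk: Program A 363/634 = 57.3%, the CBT program 10/14 = 71.4% → the CBT program
Medium-risk: Program A 94/211 = 44.5%, the CBT program 84/149 = 56.4% → the CBT program
Overall: Program A 466/876 = 53.2%, the CBT program 277/597 = 46.4% → Program A
The CBT program wins each risk group but Program A wins overall — the comparison reverses. The CBT program's participants skew toward high-risk, which has a lower base rate.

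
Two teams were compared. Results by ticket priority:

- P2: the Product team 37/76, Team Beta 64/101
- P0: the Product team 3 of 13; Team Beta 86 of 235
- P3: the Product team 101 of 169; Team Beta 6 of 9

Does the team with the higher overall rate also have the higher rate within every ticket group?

P2: the Product team 37/76 = 48.7%, Team Beta 64/101 = 63.4% → Team Beta
P0: the Product team 3/13 = 23.1%, Team Beta 86/235 = 36.6% → Team Beta
P3: the Product team 101/169 = 59.8%, Team Beta 6/9 = 66.7% → Team Beta
Overall: the Product team 141/258 = 54.7%, Team Beta 156/345 = 45.2% → the Product team
Team Beta wins each ticket group but the Product team wins overall — the comparison reverses. Team Beta's tickets skew toward P0, which has a lower base rate.

No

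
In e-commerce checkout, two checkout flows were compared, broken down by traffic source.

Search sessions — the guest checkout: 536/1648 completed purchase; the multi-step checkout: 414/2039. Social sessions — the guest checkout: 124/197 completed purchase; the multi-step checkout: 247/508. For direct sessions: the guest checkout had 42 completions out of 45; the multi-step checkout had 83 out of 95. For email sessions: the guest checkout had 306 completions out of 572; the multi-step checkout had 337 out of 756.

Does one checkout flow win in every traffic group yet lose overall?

Search: the guest checkout 536/1648 = 32.5%, the multi-step checkout 414/2039 = 20.3% → the guest checkout
Social: the guest checkout 124/197 = 62.9%, the multi-step checkout 247/508 = 48.6% → the guest checkout
Direct: the guest checkout 42/45 = 93.3%, the multi-step checkout 83/95 = 87.4% → the guest checkout
Email: the guest checkout 306/572 = 53.5%, the multi-step checkout 337/756 = 44.6% → the guest checkout
Overall: the guest checkout 1008/2462 = 40.9%, the multi-step checkout 1081/3398 = 31.8% → the guest checkout
The guest checkout wins overall and in every traffic group — no reversal.

No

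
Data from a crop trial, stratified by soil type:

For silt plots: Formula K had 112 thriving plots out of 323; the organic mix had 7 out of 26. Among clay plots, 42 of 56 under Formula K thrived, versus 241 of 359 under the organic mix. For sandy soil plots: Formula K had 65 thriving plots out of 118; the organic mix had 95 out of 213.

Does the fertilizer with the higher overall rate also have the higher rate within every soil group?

Silt: Formula K 112/323 = 34.7%, the organic mix 7/26 = 26.9% → Formula K
Clay: Formula K 42/56 = 75.0%, the organic mix 241/359 = 67.1% → Formula K
Sandy soil: Formula K 65/118 = 55.1%, the organic mix 95/213 = 44.6% → Formula K
Overall: Formula K 219/497 = 44.1%, the organic mix 343/598 = 57.4% → the organic mix
Formula K wins each soil group but the organic mix wins overall — the comparison reverses. Formula K's plots skew toward silt, which has a lower base rate.

No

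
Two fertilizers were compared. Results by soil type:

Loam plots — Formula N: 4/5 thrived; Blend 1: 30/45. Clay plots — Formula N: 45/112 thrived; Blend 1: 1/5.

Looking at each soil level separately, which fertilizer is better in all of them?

Formula N

Loam: Formula N 4/5 = 80.0%, Blend 1 30/45 = 66.7% → Formula N
Clay: Formula N 45/112 = 40.2%, Blend 1 1/5 = 20.0% → Formula N
Formula N has the higher rate in both groups.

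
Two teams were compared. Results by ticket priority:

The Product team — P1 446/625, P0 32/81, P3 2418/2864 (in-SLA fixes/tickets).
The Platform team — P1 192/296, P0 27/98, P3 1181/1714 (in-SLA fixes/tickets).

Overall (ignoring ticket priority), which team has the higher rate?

the Product team

P1: the Product team 446/625 = 71.4%, the Platform team 192/296 = 64.9% → the Product team
P0: the Product team 32/81 = 39.5%, the Platform team 27/98 = 27.6% → the Product team
P3: the Product team 2418/2864 = 84.4%, the Platform team 1181/1714 = 68.9% → the Product team
Overall: the Product team 2896/3570 = 81.1%, the Platform team 1400/2108 = 66.4% → the Product team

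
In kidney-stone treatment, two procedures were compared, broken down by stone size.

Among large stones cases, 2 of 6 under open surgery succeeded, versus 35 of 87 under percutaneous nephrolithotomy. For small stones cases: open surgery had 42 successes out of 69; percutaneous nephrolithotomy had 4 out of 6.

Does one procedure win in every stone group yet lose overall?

Large stones: open surgery 2/6 = 33.3%, percutaneous nephrolithotomy 35/87 = 40.2% → percutaneous nephrolithotomy
Small stones: open surgery 42/69 = 60.9%, percutaneous nephrolithotomy 4/6 = 66.7% → percutaneous nephrolithotomy
Overall: open surgery 44/75 = 58.7%, percutaneous nephrolithotomy 39/93 = 41.9% → open surgery
Percutaneous nephrolithotomy wins each stone group but open surgery wins overall — the comparison reverses. Percutaneous nephrolithotomy's cases skew toward large stones, which has a lower base rate.

Yes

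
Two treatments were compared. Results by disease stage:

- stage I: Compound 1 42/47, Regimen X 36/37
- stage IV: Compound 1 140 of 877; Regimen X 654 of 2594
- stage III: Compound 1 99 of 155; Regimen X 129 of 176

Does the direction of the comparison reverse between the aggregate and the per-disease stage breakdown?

Stage I: Compound 1 42/47 = 89.4%, Regimen X 36/37 = 97.3% → Regimen X
Stage IV: Compound 1 140/877 = 16.0%, Regimen X 654/2594 = 25.2% → Regimen X
Stage III: Compound 1 99/155 = 63.9%, Regimen X 129/176 = 73.3% → Regimen X
Overall: Compound 1 281/1079 = 26.0%, Regimen X 819/2807 = 29.2% → Regimen X
Regimen X wins overall and in every disease group — no reversal.

No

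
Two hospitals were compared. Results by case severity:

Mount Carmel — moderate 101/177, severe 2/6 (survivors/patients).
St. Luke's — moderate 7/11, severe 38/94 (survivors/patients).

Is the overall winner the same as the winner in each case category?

Moderate: Mount Carmel 101/177 = 57.1%, St. Luke's 7/11 = 63.6% → St. Luke's
Severe: Mount Carmel 2/6 = 33.3%, St. Luke's 38/94 = 40.4% → St. Luke's
Overall: Mount Carmel 103/183 = 56.3%, St. Luke's 45/105 = 42.9% → Mount Carmel
St. Luke's wins each case group but Mount Carmel wins overall — the comparison reverses. St. Luke's's patients skew toward severe, which has a lower base rate.

No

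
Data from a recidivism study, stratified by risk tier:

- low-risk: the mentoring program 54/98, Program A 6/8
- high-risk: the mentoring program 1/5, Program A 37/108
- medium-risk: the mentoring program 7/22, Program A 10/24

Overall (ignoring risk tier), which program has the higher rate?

Low-risk: the mentoring program 54/98 = 55.1%, Program A 6/8 = 75.0% → Program A
High-risk: the mentoring program 1/5 = 20.0%, Program A 37/108 = 34.3% → Program A
Medium-risk: the mentoring program 7/22 = 31.8%, Program A 10/24 = 41.7% → Program A
Overall: the mentoring program 62/125 = 49.6%, Program A 53/140 = 37.9% → the mentoring program
(Program A wins every risk group but the mentoring program wins overall — Program A's participants skew toward the low-rate high-risk group.)

the mentoring program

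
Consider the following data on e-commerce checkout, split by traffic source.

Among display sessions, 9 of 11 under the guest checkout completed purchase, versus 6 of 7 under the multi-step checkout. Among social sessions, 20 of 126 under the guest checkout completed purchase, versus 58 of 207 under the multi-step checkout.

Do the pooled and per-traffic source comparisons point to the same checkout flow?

Display: the guest checkout 9/11 = 81.8%, the multi-step checkout 6/7 = 85.7% → the multi-step checkout
Social: the guest checkout 20/126 = 15.9%, the multi-step checkout 58/207 = 28.0% → the multi-step checkout
Overall: the guest checkout 29/137 = 21.2%, the multi-step checkout 64/214 = 29.9% → the multi-step checkout
The multi-step checkout wins overall and in every traffic group — no reversal.

Yes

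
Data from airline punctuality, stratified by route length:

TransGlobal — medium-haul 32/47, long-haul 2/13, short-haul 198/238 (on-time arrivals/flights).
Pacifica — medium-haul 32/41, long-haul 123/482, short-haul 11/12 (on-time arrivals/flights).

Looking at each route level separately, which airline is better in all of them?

Pacifica

Medium-haul: TransGlobal 32/47 = 68.1%, Pacifica 32/41 = 78.0% → Pacifica
Long-haul: TransGlobal 2/13 = 15.4%, Pacifica 123/482 = 25.5% → Pacifica
Short-haul: TransGlobal 198/238 = 83.2%, Pacifica 11/12 = 91.7% → Pacifica
Pacifica has the higher rate in all 3 groups.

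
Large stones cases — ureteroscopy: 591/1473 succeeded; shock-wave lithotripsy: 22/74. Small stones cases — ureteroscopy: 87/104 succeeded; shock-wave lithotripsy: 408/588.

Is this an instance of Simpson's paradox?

Yes

Large stones: ureteroscopy 591/1473 = 40.1%, shock-wave lithotripsy 22/74 = 29.7% → ureteroscopy
Small stones: ureteroscopy 87/104 = 83.7%, shock-wave lithotripsy 408/588 = 69.4% → ureteroscopy
Overall: ureteroscopy 678/1577 = 43.0%, shock-wave lithotripsy 430/662 = 65.0% → shock-wave lithotripsy
Ureteroscopy wins each stone group but shock-wave lithotripsy wins overall — the comparison reverses. Ureteroscopy's cases skew toward large stones, which has a lower base rate.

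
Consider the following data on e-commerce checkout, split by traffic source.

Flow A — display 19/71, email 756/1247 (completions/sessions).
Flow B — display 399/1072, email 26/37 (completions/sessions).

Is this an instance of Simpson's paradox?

Display: Flow A 19/71 = 26.8%, Flow B 399/1072 = 37.2% → Flow B
Email: Flow A 756/1247 = 60.6%, Flow B 26/37 = 70.3% → Flow B
Overall: Flow A 775/1318 = 58.8%, Flow B 425/1109 = 38.3% → Flow A
Flow B wins each traffic group but Flow A wins overall — the comparison reverses. Flow B's sessions skew toward display, which has a lower base rate.

Yes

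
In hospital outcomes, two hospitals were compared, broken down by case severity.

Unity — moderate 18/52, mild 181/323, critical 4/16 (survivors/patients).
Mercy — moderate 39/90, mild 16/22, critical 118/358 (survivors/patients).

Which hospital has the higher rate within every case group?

Mercy

Moderate: Unity 18/52 = 34.6%, Mercy 39/90 = 43.3% → Mercy
Mild: Unity 181/323 = 56.0%, Mercy 16/22 = 72.7% → Mercy
Critical: Unity 4/16 = 25.0%, Mercy 118/358 = 33.0% → Mercy
Mercy has the higher rate in all 3 groups.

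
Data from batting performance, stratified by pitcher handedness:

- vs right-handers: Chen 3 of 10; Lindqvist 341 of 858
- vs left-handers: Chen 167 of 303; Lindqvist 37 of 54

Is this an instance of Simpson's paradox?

Yes

Vs right-handers: Chen 3/10 = 30.0%, Lindqvist 341/858 = 39.7% → Lindqvist
Vs left-handers: Chen 167/303 = 55.1%, Lindqvist 37/54 = 68.5% → Lindqvist
Overall: Chen 170/313 = 54.3%, Lindqvist 378/912 = 41.4% → Chen
Lindqvist wins each pitcher group but Chen wins overall — the comparison reverses. Lindqvist's at-bats skew toward vs right-handers, which has a lower base rate.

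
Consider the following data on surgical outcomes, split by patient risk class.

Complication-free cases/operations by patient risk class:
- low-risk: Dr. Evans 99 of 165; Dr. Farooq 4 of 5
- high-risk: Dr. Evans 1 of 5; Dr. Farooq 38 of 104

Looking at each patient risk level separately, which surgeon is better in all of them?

Dr. Farooq

Low-risk: Dr. Evans 99/165 = 60.0%, Dr. Farooq 4/5 = 80.0% → Dr. Farooq
High-risk: Dr. Evans 1/5 = 20.0%, Dr. Farooq 38/104 = 36.5% → Dr. Farooq
Dr. Farooq has the higher rate in both groups.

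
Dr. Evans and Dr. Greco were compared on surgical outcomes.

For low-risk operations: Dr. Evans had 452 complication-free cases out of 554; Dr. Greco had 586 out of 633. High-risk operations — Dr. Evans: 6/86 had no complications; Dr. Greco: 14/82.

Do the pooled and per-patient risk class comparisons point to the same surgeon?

Low-risk: Dr. Evans 452/554 = 81.6%, Dr. Greco 586/633 = 92.6% → Dr. Greco
High-risk: Dr. Evans 6/86 = 7.0%, Dr. Greco 14/82 = 17.1% → Dr. Greco
Overall: Dr. Evans 458/640 = 71.6%, Dr. Greco 600/715 = 83.9% → Dr. Greco
Dr. Greco wins overall and in every patient risk group — no reversal.

Yes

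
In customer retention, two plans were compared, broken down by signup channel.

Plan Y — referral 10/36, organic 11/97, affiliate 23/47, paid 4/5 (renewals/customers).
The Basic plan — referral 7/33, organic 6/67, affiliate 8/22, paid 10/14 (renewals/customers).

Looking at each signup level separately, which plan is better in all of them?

Plan Y

Referral: Plan Y 10/36 = 27.8%, the Basic plan 7/33 = 21.2% → Plan Y
Organic: Plan Y 11/97 = 11.3%, the Basic plan 6/67 = 9.0% → Plan Y
Affiliate: Plan Y 23/47 = 48.9%, the Basic plan 8/22 = 36.4% → Plan Y
Paid: Plan Y 4/5 = 80.0%, the Basic plan 10/14 = 71.4% → Plan Y
Plan Y has the higher rate in all 4 groups.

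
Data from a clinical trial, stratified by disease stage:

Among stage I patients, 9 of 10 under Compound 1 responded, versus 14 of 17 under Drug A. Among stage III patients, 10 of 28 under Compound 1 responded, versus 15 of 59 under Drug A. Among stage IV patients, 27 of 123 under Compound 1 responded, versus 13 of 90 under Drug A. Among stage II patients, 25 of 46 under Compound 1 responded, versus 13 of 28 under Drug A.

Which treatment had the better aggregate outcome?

Stage I: Compound 1 9/10 = 90.0%, Drug A 14/17 = 82.4% → Compound 1
Stage III: Compound 1 10/28 = 35.7%, Drug A 15/59 = 25.4% → Compound 1
Stage IV: Compound 1 27/123 = 22.0%, Drug A 13/90 = 14.4% → Compound 1
Stage II: Compound 1 25/46 = 54.3%, Drug A 13/28 = 46.4% → Compound 1
Overall: Compound 1 71/207 = 34.3%, Drug A 55/194 = 28.4% → Compound 1

Compound 1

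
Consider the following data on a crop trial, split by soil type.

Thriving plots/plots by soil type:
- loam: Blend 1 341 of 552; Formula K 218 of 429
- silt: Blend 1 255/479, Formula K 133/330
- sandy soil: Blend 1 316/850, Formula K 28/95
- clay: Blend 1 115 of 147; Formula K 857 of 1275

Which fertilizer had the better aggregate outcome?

Loam: Blend 1 341/552 = 61.8%, Formula K 218/429 = 50.8% → Blend 1
Silt: Blend 1 255/479 = 53.2%, Formula K 133/330 = 40.3% → Blend 1
Sandy soil: Blend 1 316/850 = 37.2%, Formula K 28/95 = 29.5% → Blend 1
Clay: Blend 1 115/147 = 78.2%, Formula K 857/1275 = 67.2% → Blend 1
Overall: Blend 1 1027/2028 = 50.6%, Formula K 1236/2129 = 58.1% → Formula K
(Blend 1 wins every soil group but Formula K wins overall — Blend 1's plots skew toward the low-rate sandy soil group.)

Formula K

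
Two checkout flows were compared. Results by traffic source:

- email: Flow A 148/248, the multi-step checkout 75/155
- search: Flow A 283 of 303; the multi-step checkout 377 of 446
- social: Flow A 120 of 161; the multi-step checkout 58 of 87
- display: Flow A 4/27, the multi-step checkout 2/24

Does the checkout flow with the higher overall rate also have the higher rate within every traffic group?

Email: Flow A 148/248 = 59.7%, the multi-step checkout 75/155 = 48.4% → Flow A
Search: Flow A 283/303 = 93.4%, the multi-step checkout 377/446 = 84.5% → Flow A
Social: Flow A 120/161 = 74.5%, the multi-step checkout 58/87 = 66.7% → Flow A
Display: Flow A 4/27 = 14.8%, the multi-step checkout 2/24 = 8.3% → Flow A
Overall: Flow A 555/739 = 75.1%, the multi-step checkout 512/712 = 71.9% → Flow A
Flow A wins overall and in every traffic group — no reversal.

Yes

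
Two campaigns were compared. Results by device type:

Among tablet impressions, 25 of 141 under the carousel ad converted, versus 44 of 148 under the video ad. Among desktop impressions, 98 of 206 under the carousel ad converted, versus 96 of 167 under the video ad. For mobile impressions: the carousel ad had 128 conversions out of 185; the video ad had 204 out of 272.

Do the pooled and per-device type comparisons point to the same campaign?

Yes

Tablet: the carousel ad 25/141 = 17.7%, the video ad 44/148 = 29.7% → the video ad
Desktop: the carousel ad 98/206 = 47.6%, the video ad 96/167 = 57.5% → the video ad
Mobile: the carousel ad 128/185 = 69.2%, the video ad 204/272 = 75.0% → the video ad
Overall: the carousel ad 251/532 = 47.2%, the video ad 344/587 = 58.6% → the video ad
The video ad wins overall and in every device group — no reversal.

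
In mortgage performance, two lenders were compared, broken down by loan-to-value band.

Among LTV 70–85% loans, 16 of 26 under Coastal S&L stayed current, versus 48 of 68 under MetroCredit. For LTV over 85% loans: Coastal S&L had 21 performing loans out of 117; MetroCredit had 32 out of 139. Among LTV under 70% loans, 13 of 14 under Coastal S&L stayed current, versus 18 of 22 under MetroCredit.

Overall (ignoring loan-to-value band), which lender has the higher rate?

LTV 70–85%: Coastal S&L 16/26 = 61.5%, MetroCredit 48/68 = 70.6% → MetroCredit
LTV over 85%: Coastal S&L 21/117 = 17.9%, MetroCredit 32/139 = 23.0% → MetroCredit
LTV under 70%: Coastal S&L 13/14 = 92.9%, MetroCredit 18/22 = 81.8% → Coastal S&L
Overall: Coastal S&L 50/157 = 31.8%, MetroCredit 98/229 = 42.8% → MetroCredit
(Neither sweeps every loan-to-value group, but MetroCredit has the higher pooled rate.)

MetroCredit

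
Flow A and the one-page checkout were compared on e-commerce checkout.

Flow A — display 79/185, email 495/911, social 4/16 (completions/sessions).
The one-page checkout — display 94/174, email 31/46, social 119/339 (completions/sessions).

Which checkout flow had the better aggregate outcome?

Display: Flow A 79/185 = 42.7%, the one-page checkout 94/174 = 54.0% → the one-page checkout
Email: Flow A 495/911 = 54.3%, the one-page checkout 31/46 = 67.4% → the one-page checkout
Social: Flow A 4/16 = 25.0%, the one-page checkout 119/339 = 35.1% → the one-page checkout
Overall: Flow A 578/1112 = 52.0%, the one-page checkout 244/559 = 43.6% → Flow A
(The one-page checkout wins every traffic group but Flow A wins overall — the one-page checkout's sessions skew toward the low-rate social group.)

Flow A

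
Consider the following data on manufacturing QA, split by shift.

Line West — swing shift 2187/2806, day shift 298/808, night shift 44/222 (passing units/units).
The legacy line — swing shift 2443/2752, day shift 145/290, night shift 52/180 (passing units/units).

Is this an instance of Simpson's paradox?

Swing shift: Line West 2187/2806 = 77.9%, the legacy line 2443/2752 = 88.8% → the legacy line
Day shift: Line West 298/808 = 36.9%, the legacy line 145/290 = 50.0% → the legacy line
Night shift: Line West 44/222 = 19.8%, the legacy line 52/180 = 28.9% → the legacy line
Overall: Line West 2529/3836 = 65.9%, the legacy line 2640/3222 = 81.9% → the legacy line
The legacy line wins overall and in every shift group — no reversal.

No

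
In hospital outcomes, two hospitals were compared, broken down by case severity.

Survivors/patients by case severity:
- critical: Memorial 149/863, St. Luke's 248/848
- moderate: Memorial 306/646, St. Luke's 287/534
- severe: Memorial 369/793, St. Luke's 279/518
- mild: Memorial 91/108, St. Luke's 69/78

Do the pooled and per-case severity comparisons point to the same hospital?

Critical: Memorial 149/863 = 17.3%, St. Luke's 248/848 = 29.2% → St. Luke's
Moderate: Memorial 306/646 = 47.4%, St. Luke's 287/534 = 53.7% → St. Luke's
Severe: Memorial 369/793 = 46.5%, St. Luke's 279/518 = 53.9% → St. Luke's
Mild: Memorial 91/108 = 84.3%, St. Luke's 69/78 = 88.5% → St. Luke's
Overall: Memorial 915/2410 = 38.0%, St. Luke's 883/1978 = 44.6% → St. Luke's
St. Luke's wins overall and in every case group — no reversal.

Yes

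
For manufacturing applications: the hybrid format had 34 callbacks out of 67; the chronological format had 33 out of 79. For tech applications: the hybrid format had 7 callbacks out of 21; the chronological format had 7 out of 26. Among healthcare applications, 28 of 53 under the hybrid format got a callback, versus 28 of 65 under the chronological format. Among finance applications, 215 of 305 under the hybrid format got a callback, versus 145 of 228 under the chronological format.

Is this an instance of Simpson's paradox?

No

Manufacturing: the hybrid format 34/67 = 50.7%, the chronological format 33/79 = 41.8% → the hybrid format
Tech: the hybrid format 7/21 = 33.3%, the chronological format 7/26 = 26.9% → the hybrid format
Healthcare: the hybrid format 28/53 = 52.8%, the chronological format 28/65 = 43.1% → the hybrid format
Finance: the hybrid format 215/305 = 70.5%, the chronological format 145/228 = 63.6% → the hybrid format
Overall: the hybrid format 284/446 = 63.7%, the chronological format 213/398 = 53.5% → the hybrid format
The hybrid format wins overall and in every industry group — no reversal.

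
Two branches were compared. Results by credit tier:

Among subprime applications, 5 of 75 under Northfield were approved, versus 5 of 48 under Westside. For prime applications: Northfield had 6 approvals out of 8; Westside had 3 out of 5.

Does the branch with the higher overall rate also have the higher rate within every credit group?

No

Subprime: Northfield 5/75 = 6.7%, Westside 5/48 = 10.4% → Westside
Prime: Northfield 6/8 = 75.0%, Westside 3/5 = 60.0% → Northfield
Overall: Northfield 11/83 = 13.3%, Westside 8/53 = 15.1% → Westside
Neither sweeps: Northfield wins 1 of 2 groups, Westside wins 1. Westside wins overall but not every group — no Simpson reversal.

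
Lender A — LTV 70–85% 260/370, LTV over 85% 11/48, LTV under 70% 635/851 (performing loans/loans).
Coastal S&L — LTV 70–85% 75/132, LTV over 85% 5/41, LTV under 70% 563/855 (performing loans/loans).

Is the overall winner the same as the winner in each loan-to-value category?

LTV 70–85%: Lender A 260/370 = 70.3%, Coastal S&L 75/132 = 56.8% → Lender A
LTV over 85%: Lender A 11/48 = 22.9%, Coastal S&L 5/41 = 12.2% → Lender A
LTV under 70%: Lender A 635/851 = 74.6%, Coastal S&L 563/855 = 65.8% → Lender A
Overall: Lender A 906/1269 = 71.4%, Coastal S&L 643/1028 = 62.5% → Lender A
Lender A wins overall and in every loan-to-value group — no reversal.

Yes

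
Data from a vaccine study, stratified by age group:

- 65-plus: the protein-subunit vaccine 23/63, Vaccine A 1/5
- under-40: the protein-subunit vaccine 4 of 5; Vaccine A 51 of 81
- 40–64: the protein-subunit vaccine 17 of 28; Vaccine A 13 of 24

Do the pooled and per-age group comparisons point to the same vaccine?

65-plus: the protein-subunit vaccine 23/63 = 36.5%, Vaccine A 1/5 = 20.0% → the protein-subunit vaccine
Under-40: the protein-subunit vaccine 4/5 = 80.0%, Vaccine A 51/81 = 63.0% → the protein-subunit vaccine
40–64: the protein-subunit vaccine 17/28 = 60.7%, Vaccine A 13/24 = 54.2% → the protein-subunit vaccine
Overall: the protein-subunit vaccine 44/96 = 45.8%, Vaccine A 65/110 = 59.1% → Vaccine A
The protein-subunit vaccine wins each age group but Vaccine A wins overall — the comparison reverses. The protein-subunit vaccine's recipients skew toward 65-plus, which has a lower base rate.

No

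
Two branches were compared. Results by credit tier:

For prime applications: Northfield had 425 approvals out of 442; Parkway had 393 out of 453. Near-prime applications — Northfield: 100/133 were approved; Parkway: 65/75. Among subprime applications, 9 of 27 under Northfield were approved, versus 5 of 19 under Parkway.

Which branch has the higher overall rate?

Northfield

Prime: Northfield 425/442 = 96.2%, Parkway 393/453 = 86.8% → Northfield
Near-prime: Northfield 100/133 = 75.2%, Parkway 65/75 = 86.7% → Parkway
Subprime: Northfield 9/27 = 33.3%, Parkway 5/19 = 26.3% → Northfield
Overall: Northfield 534/602 = 88.7%, Parkway 463/547 = 84.6% → Northfield
(Neither sweeps every credit group, but Northfield has the higher pooled rate.)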